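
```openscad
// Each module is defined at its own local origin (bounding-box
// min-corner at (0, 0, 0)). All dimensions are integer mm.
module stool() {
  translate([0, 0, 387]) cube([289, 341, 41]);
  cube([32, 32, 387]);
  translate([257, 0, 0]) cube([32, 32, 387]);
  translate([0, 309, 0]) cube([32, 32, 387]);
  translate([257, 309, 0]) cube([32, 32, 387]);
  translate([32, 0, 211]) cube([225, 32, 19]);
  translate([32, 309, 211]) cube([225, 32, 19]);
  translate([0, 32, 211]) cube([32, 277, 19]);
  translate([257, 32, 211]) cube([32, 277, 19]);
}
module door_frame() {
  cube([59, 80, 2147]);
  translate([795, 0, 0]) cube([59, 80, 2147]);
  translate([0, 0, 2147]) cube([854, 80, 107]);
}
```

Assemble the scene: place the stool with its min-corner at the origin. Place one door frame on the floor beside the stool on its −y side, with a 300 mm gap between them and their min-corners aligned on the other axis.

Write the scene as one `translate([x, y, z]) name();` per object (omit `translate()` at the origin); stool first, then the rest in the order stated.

stool();
translate([0, -380, 0]) door_frame();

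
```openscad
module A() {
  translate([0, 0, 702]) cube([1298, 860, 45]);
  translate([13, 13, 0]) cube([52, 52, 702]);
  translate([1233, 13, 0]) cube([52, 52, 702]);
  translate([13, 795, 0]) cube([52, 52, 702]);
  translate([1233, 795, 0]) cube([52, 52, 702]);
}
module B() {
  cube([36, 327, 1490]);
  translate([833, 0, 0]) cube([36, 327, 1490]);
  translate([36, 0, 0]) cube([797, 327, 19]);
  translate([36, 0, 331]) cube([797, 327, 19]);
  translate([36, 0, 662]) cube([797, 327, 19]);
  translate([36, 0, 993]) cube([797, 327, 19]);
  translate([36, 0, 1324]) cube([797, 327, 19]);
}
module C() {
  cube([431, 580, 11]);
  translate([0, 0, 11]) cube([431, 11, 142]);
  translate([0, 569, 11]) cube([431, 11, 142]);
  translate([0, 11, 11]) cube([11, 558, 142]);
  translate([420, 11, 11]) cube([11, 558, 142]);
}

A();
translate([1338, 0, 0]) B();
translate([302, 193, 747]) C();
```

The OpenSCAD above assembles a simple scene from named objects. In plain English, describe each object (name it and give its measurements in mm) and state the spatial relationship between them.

A is a table with a 1298×860 mm rectangular top, 45 mm thick, top surface at z = 747 mm, supported by four 52×52 mm square legs, each inset 13 mm from the nearest pair of top edges, running from the floor.

B is a bookshelf 869 mm wide overall, 327 mm deep and 1490 mm tall. The two sides are 36 mm thick vertical panels. 5 horizontal shelves of 19 mm thickness span between the inner faces of the sides; the lowest shelf sits on the floor and shelves are stacked with a clear vertical gap of 312 mm between each pair.

C is an open-topped rectangular box: outside dimensions 431×580×153 mm, with a uniform wall and base thickness of 11 mm. The base is a full 431×580 slab on the floor; four walls sit on top of the base. The front and back walls (the −y and +y sides) span the full width; the two side walls fit between them.

The bookshelf is on the floor beside the table on its +x side. The open box is on top of the table.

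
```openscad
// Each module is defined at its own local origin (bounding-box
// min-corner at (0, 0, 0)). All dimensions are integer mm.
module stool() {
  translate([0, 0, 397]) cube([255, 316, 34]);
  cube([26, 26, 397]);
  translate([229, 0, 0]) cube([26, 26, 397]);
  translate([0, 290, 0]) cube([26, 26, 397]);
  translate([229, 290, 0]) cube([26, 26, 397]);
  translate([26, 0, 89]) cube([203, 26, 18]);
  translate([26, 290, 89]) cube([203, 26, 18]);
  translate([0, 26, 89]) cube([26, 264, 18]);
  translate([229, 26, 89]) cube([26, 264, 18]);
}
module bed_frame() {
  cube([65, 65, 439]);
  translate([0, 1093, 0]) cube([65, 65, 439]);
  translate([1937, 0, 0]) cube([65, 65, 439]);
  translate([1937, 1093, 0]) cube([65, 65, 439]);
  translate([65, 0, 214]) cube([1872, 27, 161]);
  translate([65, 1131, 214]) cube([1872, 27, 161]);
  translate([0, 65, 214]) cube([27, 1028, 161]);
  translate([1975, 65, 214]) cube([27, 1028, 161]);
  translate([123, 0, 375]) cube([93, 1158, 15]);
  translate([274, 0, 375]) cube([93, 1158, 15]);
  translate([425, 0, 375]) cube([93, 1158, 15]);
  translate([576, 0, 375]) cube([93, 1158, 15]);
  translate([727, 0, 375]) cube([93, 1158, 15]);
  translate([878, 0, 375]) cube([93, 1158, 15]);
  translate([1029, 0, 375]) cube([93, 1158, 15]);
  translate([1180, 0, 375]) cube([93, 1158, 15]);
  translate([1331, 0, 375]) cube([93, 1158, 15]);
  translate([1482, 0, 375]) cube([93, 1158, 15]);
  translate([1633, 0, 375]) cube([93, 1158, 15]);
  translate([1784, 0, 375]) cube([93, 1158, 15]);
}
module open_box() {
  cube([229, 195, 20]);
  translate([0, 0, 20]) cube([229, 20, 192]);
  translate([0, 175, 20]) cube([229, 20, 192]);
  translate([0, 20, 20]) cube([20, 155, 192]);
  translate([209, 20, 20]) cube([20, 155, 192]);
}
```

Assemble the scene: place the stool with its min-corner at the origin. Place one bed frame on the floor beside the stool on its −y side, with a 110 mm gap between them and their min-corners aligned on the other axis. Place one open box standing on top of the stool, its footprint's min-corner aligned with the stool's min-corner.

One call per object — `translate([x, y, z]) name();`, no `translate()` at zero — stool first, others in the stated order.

stool();
translate([0, -1268, 0]) bed_frame();
translate([0, 0, 431]) open_box();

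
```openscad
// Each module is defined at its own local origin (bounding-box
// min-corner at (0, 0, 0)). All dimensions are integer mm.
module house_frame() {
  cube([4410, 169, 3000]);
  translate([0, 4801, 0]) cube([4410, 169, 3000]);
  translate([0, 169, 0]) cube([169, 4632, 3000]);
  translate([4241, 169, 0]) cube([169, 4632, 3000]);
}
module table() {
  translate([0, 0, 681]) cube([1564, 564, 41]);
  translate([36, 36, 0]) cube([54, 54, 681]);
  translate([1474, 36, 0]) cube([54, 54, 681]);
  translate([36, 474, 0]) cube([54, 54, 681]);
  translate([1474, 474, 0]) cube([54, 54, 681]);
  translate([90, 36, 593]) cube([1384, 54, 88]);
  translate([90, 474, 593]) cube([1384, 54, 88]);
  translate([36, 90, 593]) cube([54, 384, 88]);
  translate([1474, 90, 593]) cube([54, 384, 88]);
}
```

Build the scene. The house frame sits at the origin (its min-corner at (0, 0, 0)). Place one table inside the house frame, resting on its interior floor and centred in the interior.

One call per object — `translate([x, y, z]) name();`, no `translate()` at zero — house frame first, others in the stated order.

house_frame();
translate([1423, 2203, 0]) table();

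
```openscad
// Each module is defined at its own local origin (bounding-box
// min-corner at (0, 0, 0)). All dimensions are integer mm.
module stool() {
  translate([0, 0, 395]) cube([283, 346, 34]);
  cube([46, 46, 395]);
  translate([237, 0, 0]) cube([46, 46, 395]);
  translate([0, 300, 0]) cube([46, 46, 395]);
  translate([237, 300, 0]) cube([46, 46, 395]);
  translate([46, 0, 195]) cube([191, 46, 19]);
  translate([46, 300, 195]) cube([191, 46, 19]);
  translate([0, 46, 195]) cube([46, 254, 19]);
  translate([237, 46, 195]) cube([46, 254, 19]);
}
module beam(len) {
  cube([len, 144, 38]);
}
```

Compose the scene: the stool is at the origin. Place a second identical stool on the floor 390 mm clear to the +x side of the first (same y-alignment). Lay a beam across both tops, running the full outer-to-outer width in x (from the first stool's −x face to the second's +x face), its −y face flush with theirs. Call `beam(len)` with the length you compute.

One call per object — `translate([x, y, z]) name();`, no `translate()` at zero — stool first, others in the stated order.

stool();
translate([673, 0, 0]) stool();
translate([0, 0, 429]) beam(956);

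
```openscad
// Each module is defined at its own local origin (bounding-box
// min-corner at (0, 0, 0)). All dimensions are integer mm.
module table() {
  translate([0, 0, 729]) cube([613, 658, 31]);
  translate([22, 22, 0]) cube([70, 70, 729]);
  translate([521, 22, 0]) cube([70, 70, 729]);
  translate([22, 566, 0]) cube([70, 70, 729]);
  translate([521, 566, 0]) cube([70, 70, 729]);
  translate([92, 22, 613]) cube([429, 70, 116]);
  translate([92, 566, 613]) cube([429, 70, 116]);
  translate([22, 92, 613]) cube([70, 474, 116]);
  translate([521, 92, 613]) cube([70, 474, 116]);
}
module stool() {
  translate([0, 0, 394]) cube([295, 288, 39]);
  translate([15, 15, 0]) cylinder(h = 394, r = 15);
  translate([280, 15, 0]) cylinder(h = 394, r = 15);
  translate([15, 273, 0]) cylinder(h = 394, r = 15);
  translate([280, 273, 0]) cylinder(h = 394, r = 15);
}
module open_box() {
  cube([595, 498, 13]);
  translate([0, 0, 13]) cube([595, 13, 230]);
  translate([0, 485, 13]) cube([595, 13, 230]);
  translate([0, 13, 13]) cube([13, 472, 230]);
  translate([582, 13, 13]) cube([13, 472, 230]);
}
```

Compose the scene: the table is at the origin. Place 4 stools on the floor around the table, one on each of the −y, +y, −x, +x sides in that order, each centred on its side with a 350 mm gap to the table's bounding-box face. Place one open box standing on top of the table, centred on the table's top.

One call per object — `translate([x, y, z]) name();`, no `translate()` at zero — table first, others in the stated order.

table();
translate([159, -638, 0]) stool();
translate([159, 1008, 0]) stool();
translate([-645, 185, 0]) stool();
translate([963, 185, 0]) stool();
translate([9, 80, 760]) open_box();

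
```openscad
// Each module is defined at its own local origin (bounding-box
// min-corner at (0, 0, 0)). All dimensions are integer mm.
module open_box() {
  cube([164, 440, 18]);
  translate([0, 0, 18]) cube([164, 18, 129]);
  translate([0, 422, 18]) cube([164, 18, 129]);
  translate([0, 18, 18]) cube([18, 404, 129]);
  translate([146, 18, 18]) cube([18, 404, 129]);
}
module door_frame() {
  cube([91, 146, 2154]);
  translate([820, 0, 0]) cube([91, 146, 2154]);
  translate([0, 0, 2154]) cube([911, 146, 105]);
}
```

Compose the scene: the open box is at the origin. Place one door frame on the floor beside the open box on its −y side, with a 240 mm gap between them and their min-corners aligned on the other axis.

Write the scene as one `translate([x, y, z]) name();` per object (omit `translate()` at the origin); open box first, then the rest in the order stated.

open_box();
translate([0, -386, 0]) door_frame();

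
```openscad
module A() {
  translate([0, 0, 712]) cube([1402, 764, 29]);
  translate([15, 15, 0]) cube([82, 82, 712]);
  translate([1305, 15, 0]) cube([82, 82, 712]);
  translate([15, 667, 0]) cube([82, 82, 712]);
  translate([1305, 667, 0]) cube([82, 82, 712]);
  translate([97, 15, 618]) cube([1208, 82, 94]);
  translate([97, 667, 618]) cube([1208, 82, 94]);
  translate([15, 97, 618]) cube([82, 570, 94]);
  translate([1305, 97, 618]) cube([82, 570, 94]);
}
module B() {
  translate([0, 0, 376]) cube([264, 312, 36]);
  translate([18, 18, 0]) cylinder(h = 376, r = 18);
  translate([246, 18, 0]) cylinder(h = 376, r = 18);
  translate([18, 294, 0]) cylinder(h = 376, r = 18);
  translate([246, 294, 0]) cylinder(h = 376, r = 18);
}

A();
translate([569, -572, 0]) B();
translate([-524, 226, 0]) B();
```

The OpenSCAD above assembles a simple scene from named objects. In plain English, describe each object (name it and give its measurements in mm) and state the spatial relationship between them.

A is a table: top 1402 mm (x) × 764 mm (y), 29 mm thick, upper face at z = 741 mm, on four 82×82 mm square legs, each inset 15 mm from the nearest pair of top edges, running from z = 0 to the bottom of the top. Four apron rails, 82 mm thick and 94 mm tall, run between adjacent legs with their top edges flush with the underside of the top and their outer faces flush with the legs' outer faces.

B is a simple wooden stool: a rectangular seat 264 mm (x) by 312 mm (y), 36 mm thick, top face at z = 412 mm, on four round legs, each 36 mm in diameter. The legs rest on z = 0, each leg's axis is inset half a diameter from the nearest pair of seat edges (so the leg's bounding box is flush with the corner).

Two stools sit around the table at the −y, −x sides.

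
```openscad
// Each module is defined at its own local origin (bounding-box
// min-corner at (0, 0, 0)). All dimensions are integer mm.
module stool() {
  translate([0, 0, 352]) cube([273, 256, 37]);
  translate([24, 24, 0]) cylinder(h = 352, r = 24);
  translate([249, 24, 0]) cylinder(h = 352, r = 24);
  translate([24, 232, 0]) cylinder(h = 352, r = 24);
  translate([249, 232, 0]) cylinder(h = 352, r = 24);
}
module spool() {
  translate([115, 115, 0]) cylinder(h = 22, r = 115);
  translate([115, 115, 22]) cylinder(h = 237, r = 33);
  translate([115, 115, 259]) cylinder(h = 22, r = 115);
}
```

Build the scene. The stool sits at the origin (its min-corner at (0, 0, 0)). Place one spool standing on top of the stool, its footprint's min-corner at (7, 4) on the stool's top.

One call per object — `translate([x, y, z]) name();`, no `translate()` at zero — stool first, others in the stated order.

stool();
translate([7, 4, 389]) spool();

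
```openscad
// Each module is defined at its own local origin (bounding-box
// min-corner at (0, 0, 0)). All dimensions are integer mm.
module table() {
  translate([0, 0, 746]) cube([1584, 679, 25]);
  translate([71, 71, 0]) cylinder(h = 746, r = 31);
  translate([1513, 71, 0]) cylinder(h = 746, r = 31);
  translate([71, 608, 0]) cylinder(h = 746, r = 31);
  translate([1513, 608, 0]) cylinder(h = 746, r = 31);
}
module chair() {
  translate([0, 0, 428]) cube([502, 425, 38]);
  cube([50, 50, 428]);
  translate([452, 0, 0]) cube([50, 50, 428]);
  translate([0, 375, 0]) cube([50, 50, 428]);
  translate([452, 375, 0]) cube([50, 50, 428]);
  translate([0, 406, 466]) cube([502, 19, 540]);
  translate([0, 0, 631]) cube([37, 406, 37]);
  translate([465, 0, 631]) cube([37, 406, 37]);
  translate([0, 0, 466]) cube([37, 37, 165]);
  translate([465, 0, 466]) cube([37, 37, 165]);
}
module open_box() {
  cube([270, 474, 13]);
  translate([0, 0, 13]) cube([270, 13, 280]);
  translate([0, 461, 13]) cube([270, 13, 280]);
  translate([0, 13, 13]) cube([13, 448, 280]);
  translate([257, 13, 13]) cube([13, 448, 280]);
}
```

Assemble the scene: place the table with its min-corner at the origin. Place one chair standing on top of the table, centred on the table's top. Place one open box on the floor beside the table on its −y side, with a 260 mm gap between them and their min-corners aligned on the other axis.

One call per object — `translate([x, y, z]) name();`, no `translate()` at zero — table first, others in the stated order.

table();
translate([541, 127, 771]) chair();
translate([0, -734, 0]) open_box();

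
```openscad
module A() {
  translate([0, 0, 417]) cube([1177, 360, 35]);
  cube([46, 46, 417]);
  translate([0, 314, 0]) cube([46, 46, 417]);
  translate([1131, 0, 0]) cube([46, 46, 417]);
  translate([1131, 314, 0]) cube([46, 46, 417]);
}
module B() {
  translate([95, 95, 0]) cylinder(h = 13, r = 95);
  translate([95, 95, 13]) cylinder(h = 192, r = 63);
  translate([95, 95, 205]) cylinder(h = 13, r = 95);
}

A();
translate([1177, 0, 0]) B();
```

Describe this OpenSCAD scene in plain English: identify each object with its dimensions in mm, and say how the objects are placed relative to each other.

A is a bench: a 1177×360 mm seat slab, 35 mm thick, top at z = 452 mm, on four 46×46 mm square legs flush with the seat corners and standing on z = 0.

B is a spool: two coaxial disc flanges of radius 95 mm and thickness 13 mm, joined by a core cylinder of radius 63 mm and height 192 mm. The lower flange rests on z = 0 and the three cylinders share a vertical axis.

The spool is against the bench's +x side, with their −y faces flush.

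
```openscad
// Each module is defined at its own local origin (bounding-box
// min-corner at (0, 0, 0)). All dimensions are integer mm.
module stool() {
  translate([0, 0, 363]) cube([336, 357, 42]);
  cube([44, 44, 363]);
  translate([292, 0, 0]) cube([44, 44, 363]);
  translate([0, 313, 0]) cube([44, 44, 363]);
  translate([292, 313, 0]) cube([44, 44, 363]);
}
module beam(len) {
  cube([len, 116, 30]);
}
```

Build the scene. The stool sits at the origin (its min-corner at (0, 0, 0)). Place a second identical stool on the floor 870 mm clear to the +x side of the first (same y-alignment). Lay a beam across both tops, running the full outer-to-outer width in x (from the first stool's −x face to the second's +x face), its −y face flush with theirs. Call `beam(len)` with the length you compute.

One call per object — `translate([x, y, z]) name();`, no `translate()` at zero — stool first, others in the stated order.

stool();
translate([1206, 0, 0]) stool();
translate([0, 0, 405]) beam(1542);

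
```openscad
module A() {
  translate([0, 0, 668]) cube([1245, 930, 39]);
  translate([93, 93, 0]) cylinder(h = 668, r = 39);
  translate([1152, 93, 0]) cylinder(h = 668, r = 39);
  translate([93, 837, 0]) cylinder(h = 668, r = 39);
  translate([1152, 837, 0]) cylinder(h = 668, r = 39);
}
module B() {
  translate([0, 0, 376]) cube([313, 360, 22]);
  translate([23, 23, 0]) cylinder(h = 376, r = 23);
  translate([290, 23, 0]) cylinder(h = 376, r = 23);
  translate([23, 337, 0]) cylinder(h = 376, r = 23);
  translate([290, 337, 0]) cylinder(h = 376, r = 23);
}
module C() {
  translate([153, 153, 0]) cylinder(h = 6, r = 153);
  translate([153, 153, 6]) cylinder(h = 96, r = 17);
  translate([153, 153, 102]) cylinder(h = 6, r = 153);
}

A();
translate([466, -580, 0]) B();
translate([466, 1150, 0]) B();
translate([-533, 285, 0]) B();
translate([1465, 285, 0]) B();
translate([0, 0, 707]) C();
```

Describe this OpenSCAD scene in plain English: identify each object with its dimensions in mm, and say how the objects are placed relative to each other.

A is a table: top 1245 mm (x) × 930 mm (y), 39 mm thick, upper face at z = 707 mm, on four round legs of 78 mm diameter, each leg's bounding box inset 54 mm from the nearest pair of top edges, running from z = 0 to the bottom of the top.

B is a simple wooden stool: a rectangular seat 313 mm (x) by 360 mm (y), 22 mm thick, top face at z = 398 mm, on four round legs, each 46 mm in diameter. The legs rest on z = 0, each leg's axis is inset half a diameter from the nearest pair of seat edges (so the leg's bounding box is flush with the corner).

C is a spool: two coaxial disc flanges of radius 153 mm and thickness 6 mm, joined by a core cylinder of radius 17 mm and height 96 mm. The lower flange rests on z = 0 and the three cylinders share a vertical axis.

Four stools sit around the table at the −y, +y, −x, +x sides. The spool is on top of the table.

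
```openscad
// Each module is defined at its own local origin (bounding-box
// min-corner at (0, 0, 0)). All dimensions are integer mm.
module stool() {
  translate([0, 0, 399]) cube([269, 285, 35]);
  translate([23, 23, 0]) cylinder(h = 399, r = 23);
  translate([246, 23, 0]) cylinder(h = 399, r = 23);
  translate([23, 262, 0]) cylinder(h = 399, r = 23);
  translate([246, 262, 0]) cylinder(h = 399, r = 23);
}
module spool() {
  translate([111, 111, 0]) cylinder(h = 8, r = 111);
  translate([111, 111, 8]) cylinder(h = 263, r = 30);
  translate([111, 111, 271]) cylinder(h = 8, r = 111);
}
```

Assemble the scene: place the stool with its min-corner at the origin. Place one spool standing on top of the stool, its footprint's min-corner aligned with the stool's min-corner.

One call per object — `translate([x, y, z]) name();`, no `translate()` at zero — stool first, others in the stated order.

stool();
translate([0, 0, 434]) spool();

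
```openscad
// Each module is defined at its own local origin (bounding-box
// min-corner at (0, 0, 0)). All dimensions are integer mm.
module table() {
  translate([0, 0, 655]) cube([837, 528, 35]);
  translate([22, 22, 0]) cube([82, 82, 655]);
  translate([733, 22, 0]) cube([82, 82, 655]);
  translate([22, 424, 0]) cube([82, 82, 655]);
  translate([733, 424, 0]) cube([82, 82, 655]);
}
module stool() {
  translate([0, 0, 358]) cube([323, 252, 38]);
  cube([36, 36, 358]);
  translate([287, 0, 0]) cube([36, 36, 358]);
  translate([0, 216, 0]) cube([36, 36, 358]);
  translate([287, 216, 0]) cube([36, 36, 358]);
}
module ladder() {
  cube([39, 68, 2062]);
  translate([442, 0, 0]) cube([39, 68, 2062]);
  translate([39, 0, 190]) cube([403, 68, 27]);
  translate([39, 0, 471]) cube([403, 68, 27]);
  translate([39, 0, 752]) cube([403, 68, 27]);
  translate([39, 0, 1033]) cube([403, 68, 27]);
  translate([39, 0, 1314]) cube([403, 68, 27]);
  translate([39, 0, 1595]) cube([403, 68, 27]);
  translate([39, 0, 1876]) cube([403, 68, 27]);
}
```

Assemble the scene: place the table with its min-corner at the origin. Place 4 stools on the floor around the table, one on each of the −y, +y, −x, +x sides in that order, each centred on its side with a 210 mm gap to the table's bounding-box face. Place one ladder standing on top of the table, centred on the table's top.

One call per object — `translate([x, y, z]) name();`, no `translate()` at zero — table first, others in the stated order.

table();
translate([257, -462, 0]) stool();
translate([257, 738, 0]) stool();
translate([-533, 138, 0]) stool();
translate([1047, 138, 0]) stool();
translate([178, 230, 690]) ladder();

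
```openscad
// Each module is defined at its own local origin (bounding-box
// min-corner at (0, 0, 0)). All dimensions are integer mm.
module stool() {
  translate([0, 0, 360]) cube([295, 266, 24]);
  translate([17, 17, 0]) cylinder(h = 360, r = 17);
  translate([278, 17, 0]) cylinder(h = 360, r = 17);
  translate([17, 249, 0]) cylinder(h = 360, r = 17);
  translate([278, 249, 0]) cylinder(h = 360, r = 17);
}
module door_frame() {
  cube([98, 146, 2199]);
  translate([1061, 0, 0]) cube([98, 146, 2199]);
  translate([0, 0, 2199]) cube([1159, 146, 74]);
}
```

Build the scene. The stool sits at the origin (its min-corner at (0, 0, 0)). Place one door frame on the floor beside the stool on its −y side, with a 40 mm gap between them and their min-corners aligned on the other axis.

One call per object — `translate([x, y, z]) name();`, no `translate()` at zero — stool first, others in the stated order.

stool();
translate([0, -186, 0]) door_frame();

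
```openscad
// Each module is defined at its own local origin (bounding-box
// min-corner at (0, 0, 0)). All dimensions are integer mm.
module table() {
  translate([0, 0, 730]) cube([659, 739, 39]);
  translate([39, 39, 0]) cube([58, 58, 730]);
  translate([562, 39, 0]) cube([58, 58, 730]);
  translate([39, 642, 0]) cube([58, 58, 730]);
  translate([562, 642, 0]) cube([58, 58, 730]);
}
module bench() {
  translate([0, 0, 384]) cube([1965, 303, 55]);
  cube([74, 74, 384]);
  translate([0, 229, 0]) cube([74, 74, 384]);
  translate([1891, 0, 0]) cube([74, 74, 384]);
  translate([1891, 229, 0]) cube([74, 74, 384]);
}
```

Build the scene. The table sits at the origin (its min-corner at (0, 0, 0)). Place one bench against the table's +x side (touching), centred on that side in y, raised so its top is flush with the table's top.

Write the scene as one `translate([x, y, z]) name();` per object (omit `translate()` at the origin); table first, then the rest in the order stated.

table();
translate([659, 218, 330]) bench();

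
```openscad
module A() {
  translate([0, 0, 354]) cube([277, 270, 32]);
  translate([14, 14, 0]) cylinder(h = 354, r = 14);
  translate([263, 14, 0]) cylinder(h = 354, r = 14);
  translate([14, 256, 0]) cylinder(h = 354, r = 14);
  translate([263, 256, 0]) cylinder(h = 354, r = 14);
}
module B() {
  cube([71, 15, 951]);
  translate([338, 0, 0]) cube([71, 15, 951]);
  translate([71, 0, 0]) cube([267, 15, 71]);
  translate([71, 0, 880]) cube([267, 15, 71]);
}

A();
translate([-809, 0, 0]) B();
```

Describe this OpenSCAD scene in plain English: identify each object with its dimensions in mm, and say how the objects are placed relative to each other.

A is a four-legged stool. The seat is 277×270 mm, 32 mm thick, top at z = 386 mm. It stands on four round legs, each 28 mm in diameter, from z = 0 to the seat underside, each leg's axis is inset half a diameter from the nearest pair of seat edges (so the leg's bounding box is flush with the corner).

B is a rectangular picture frame lying in the x–z plane (depth along y). The opening is 267 mm wide (x) by 809 mm tall (z), surrounded by a border 71 mm wide on all four sides. The frame is 15 mm deep and is made of two full-height vertical stiles with two horizontal rails fitted between them.

The picture frame is on the floor beside the stool on its −x side.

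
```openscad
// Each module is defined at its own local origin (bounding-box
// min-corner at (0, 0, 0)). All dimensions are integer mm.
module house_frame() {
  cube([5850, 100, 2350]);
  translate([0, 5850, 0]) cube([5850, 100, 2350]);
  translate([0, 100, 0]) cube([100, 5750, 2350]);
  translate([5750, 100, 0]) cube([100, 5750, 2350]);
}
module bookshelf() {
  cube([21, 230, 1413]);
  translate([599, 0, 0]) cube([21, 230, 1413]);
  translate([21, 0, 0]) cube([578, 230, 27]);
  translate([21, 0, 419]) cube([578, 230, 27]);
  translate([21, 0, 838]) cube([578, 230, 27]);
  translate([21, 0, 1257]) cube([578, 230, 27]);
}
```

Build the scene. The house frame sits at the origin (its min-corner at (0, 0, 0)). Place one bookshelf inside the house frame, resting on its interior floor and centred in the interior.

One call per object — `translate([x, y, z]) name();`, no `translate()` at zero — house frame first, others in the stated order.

house_frame();
translate([2615, 2860, 0]) bookshelf();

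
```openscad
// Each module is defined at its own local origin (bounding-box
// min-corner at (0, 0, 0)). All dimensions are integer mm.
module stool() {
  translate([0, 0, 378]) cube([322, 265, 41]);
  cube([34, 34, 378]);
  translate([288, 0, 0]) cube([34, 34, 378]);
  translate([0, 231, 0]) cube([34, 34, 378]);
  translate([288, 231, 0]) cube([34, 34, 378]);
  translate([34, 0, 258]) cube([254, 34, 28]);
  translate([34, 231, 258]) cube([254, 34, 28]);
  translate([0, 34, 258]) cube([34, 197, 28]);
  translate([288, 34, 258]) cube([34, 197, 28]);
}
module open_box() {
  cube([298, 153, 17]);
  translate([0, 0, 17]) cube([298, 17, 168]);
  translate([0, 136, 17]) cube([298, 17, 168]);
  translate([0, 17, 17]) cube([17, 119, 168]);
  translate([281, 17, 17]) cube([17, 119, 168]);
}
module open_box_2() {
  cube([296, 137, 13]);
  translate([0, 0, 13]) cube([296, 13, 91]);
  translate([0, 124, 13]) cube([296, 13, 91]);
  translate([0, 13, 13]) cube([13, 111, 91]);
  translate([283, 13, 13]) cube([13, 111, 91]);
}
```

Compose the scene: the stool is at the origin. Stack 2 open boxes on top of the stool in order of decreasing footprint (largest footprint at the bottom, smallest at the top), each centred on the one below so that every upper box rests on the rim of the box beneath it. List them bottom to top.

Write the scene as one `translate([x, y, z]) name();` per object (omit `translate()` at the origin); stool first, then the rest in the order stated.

stool();
translate([12, 56, 419]) open_box();
translate([13, 64, 604]) open_box_2();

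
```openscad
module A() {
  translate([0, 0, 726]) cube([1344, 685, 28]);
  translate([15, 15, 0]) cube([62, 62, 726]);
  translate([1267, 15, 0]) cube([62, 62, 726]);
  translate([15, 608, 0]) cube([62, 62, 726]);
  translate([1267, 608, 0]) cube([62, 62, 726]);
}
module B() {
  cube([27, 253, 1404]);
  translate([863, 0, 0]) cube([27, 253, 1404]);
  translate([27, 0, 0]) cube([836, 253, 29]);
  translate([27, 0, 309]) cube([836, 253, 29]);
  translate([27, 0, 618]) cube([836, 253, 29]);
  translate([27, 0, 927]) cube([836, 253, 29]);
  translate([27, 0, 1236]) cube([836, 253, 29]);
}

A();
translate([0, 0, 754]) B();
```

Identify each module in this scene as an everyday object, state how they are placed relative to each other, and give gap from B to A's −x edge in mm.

A is a table. B is a bookshelf. The bookshelf is on top of the table. The gap from the bookshelf to the table's −x edge is 0 mm.

The bookshelf's min-x is at 0; the table's min-x is 0; gap = 0 mm.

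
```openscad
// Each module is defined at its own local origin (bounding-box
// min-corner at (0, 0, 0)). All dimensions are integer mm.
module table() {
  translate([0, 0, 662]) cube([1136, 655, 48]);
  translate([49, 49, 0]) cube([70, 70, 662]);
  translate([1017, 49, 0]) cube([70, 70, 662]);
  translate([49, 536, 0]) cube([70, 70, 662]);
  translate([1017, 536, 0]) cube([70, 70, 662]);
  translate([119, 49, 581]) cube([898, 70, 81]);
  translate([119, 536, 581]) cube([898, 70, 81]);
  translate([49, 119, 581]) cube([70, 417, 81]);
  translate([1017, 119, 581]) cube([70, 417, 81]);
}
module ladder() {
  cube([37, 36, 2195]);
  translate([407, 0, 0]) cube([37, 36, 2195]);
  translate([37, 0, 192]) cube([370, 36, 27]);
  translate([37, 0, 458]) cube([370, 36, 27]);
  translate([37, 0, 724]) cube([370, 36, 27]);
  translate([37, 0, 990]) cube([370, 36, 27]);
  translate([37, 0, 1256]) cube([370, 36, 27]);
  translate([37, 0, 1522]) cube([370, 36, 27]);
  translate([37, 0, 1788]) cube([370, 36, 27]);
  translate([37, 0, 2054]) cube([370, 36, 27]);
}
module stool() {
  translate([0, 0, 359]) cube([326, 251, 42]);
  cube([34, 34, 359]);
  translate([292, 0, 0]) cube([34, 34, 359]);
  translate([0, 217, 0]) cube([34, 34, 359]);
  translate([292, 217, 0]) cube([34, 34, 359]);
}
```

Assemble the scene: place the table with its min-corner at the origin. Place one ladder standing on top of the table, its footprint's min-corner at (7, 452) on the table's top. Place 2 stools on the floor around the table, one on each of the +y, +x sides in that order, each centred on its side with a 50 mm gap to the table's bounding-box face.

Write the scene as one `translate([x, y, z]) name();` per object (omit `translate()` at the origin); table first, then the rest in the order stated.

table();
translate([7, 452, 710]) ladder();
translate([405, 705, 0]) stool();
translate([1186, 202, 0]) stool();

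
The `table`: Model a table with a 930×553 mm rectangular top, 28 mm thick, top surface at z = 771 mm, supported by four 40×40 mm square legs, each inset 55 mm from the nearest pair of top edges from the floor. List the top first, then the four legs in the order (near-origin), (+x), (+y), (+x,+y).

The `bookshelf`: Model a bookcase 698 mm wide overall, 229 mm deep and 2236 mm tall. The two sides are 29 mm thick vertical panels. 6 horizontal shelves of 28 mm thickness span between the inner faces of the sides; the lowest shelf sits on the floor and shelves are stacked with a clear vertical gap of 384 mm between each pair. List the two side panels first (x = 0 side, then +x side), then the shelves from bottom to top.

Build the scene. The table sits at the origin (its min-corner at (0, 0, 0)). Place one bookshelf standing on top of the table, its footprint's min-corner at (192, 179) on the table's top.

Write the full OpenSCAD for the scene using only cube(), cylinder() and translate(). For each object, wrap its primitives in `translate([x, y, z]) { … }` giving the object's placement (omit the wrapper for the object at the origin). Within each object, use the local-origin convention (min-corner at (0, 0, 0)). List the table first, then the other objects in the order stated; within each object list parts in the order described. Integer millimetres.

translate([0, 0, 743]) cube([930, 553, 28]);
translate([55, 55, 0]) cube([40, 40, 743]);
translate([835, 55, 0]) cube([40, 40, 743]);
translate([55, 458, 0]) cube([40, 40, 743]);
translate([835, 458, 0]) cube([40, 40, 743]);
translate([192, 179, 771]) {
  cube([29, 229, 2236]);
  translate([669, 0, 0]) cube([29, 229, 2236]);
  translate([29, 0, 0]) cube([640, 229, 28]);
  translate([29, 0, 412]) cube([640, 229, 28]);
  translate([29, 0, 824]) cube([640, 229, 28]);
  translate([29, 0, 1236]) cube([640, 229, 28]);
  translate([29, 0, 1648]) cube([640, 229, 28]);
  translate([29, 0, 2060]) cube([640, 229, 28]);
}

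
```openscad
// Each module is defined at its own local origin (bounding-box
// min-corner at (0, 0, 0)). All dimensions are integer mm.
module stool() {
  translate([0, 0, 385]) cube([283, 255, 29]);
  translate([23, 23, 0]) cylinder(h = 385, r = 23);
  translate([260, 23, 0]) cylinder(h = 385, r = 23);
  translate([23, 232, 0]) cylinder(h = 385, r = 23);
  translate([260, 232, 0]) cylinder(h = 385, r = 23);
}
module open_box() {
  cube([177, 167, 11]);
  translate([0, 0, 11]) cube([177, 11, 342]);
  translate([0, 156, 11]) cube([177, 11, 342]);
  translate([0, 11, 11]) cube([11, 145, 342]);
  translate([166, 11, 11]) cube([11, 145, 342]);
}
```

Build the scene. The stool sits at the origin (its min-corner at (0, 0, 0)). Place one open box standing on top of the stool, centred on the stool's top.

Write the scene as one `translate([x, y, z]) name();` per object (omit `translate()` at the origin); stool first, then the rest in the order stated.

stool();
translate([53, 44, 414]) open_box();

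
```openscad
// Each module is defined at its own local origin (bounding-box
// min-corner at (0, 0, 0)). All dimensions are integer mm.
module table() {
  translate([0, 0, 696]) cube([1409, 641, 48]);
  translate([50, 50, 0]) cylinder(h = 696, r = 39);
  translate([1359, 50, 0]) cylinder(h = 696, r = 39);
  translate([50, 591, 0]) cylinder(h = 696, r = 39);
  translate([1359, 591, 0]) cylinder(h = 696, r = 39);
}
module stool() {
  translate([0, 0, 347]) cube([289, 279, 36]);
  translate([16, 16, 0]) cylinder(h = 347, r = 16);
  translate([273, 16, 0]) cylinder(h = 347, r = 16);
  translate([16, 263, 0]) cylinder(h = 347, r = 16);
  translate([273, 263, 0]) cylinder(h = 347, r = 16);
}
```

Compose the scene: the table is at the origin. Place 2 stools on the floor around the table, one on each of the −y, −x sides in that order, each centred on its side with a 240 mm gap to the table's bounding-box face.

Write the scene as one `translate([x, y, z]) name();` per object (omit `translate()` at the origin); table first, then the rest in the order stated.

table();
translate([560, -519, 0]) stool();
translate([-529, 181, 0]) stool();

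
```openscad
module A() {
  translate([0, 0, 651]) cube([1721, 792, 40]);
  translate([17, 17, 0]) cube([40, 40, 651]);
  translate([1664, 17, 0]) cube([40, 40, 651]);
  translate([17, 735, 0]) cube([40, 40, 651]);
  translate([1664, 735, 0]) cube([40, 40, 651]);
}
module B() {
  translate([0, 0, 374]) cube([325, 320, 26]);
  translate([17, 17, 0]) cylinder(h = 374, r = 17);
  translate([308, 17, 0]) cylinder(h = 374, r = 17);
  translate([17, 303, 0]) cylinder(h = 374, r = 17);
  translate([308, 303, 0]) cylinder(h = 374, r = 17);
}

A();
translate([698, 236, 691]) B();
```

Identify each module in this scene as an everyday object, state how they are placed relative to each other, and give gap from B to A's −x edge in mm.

A is a table. B is a stool. The stool is on top of the table, centred. The gap from the stool to the table's −x edge is 698 mm.

The stool's min-x is at 698; the table's min-x is 0; gap = 698 mm.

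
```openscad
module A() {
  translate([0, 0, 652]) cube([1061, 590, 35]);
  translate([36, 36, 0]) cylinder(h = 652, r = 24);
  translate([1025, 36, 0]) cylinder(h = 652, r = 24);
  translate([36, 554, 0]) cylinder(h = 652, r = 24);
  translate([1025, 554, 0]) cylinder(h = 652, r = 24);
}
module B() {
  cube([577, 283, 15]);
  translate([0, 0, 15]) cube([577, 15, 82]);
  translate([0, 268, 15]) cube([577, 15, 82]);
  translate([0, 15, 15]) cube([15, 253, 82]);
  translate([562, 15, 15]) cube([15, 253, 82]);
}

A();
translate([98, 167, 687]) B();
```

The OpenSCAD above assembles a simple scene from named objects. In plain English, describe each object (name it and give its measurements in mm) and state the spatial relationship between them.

A is a table: top 1061 mm (x) × 590 mm (y), 35 mm thick, upper face at z = 687 mm, on four round legs of 48 mm diameter, each leg's bounding box inset 12 mm from the nearest pair of top edges, running from z = 0 to the bottom of the top.

B is an open storage box with external size 577×283×97 mm and wall thickness 15 mm (the base is also 15 mm thick). The base covers the whole footprint; the four walls stand on the base, with the y-facing walls full-width and the x-facing walls fitting between their inner faces.

The open box is on top of the table.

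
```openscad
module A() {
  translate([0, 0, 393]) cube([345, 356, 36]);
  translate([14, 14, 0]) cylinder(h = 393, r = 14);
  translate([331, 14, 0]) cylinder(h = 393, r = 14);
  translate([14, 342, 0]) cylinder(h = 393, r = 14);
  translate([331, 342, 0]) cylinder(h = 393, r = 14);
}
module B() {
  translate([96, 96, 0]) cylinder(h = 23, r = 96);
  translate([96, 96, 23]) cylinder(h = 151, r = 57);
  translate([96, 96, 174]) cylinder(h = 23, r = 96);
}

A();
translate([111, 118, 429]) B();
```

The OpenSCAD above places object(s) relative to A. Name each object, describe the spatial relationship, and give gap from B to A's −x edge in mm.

A is a stool. B is a spool. The spool is on top of the stool. The gap from the spool to the stool's −x edge is 111 mm.

The spool's min-x is at 111; the stool's min-x is 0; gap = 111 mm.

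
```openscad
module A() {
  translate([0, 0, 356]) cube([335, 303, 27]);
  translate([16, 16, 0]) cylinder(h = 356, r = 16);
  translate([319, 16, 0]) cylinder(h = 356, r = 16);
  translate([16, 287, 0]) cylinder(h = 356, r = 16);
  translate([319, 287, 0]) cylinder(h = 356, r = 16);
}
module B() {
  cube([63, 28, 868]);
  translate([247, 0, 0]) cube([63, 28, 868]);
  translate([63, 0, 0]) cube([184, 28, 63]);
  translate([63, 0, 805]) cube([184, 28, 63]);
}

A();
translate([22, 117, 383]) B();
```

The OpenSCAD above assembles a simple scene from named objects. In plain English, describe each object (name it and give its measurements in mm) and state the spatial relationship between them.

A is a four-legged stool. The seat is 335×303 mm, 27 mm thick, top at z = 383 mm. It stands on four round legs, each 32 mm in diameter, from z = 0 to the seat underside, each leg's axis is inset half a diameter from the nearest pair of seat edges (so the leg's bounding box is flush with the corner).

B is a picture frame with a 184×742 mm rectangular opening (x by z) and a uniform 63 mm border on every side. Frame depth is 28 mm along y. It is built from two vertical stiles running the full outside height and two horizontal rails spanning the gap between the stiles.

The picture frame is on top of the stool.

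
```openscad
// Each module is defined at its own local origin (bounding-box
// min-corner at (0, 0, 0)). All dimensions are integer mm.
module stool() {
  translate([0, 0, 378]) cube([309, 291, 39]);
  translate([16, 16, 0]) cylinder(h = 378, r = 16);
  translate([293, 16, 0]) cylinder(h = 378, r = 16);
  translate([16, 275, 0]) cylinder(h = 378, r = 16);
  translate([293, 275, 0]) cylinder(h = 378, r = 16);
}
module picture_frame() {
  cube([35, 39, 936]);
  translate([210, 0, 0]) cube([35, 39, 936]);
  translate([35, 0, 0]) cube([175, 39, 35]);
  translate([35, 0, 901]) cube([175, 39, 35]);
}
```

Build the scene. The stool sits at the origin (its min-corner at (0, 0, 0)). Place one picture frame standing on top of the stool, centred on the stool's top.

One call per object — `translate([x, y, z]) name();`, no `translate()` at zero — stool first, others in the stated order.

stool();
translate([32, 126, 417]) picture_frame();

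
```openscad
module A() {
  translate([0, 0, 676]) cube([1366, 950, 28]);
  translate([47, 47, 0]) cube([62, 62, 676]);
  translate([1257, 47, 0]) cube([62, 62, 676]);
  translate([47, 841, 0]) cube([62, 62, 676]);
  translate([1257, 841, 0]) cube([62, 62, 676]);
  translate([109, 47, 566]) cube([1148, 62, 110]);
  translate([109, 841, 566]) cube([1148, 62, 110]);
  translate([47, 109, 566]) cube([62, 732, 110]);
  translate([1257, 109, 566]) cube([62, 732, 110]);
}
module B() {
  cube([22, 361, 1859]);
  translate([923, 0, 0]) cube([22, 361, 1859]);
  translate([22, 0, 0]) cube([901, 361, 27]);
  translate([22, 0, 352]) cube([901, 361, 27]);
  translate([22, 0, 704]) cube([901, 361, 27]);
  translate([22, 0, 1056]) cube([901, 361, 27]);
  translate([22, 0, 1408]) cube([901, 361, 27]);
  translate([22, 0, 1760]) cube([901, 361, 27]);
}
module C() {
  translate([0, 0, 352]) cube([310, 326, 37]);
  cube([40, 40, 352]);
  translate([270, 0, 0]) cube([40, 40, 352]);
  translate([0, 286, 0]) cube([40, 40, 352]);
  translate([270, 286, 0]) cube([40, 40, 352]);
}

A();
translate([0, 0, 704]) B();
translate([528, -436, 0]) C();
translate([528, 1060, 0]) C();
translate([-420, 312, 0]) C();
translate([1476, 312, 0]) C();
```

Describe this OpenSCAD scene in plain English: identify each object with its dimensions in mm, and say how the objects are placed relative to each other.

A is a table with a 1366×950 mm rectangular top, 28 mm thick, top surface at z = 704 mm, supported by four 62×62 mm square legs, each inset 47 mm from the nearest pair of top edges, running from the floor. Four apron rails, 62 mm thick and 110 mm tall, run between adjacent legs with their top edges flush with the underside of the top and their outer faces flush with the legs' outer faces.

B is a bookshelf 945 mm wide overall, 361 mm deep and 1859 mm tall. The two sides are 22 mm thick vertical panels. 6 horizontal shelves of 27 mm thickness span between the inner faces of the sides; the lowest shelf sits on the floor and shelves are stacked with a clear vertical gap of 325 mm between each pair.

C is a simple wooden stool: a rectangular seat 310 mm (x) by 326 mm (y), 37 mm thick, top face at z = 389 mm, on four square legs, each 40×40 mm in cross-section. The legs rest on z = 0, each flush with a corner of the seat.

The bookshelf is on top of the table. Four stools sit around the table at the −y, +y, −x, +x sides.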